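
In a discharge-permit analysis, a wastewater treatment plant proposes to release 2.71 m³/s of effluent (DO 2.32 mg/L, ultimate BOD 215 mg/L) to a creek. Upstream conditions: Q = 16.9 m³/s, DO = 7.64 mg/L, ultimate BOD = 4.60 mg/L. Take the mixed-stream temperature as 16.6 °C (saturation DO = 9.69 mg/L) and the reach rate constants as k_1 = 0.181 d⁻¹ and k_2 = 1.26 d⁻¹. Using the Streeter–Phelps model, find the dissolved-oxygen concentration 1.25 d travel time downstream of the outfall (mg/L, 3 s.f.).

Mixed DO = (16.9×7.64 + 2.71×2.32)/(16.9+2.71) = 135.4/19.61 = 6.905 mg/L.
Mixed L₀ = (16.9×4.60 + 2.71×215)/(19.61) = 660.4/19.61 = 33.68 mg/L.
Initial deficit D₀ = C_s − DO₀ = 9.69 − 6.905 = 2.785 mg/L.
D(1.25) = [0.181×33.68/(1.26−0.181)](e^(−0.181×1.25) − e^(−1.26×1.25)) + 2.785 e^(−1.26×1.25)
= 5.649 × (0.7975 − 0.2070) + 2.785 × 0.2070 = 3.912 mg/L.
DO = 9.69 − 3.912 = 5.778 mg/L.

DO ≈ 5.78 mg/L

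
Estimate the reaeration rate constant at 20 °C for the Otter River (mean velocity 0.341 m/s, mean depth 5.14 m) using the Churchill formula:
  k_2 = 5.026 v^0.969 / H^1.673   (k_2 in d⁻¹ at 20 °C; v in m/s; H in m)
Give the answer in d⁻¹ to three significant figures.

k_2 ≈ 0.115 d⁻¹

k_2 = 5.026 × 0.341^0.969 / 5.14^1.673 = 5.026 × 0.3526 / 15.47 = 0.1146 d⁻¹.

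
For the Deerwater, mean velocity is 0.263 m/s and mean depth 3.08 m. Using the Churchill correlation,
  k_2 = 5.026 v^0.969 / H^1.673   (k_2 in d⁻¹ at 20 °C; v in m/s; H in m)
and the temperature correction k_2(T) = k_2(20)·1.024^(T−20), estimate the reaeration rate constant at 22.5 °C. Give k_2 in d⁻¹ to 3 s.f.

k_2(20) = 5.026 × 0.263^0.969 / 3.08^1.673 = 5.026 × 0.2741 / 6.567 = 0.2098 d⁻¹.
k_2(22.5) = 0.2098 × 1.024^(22.5−20) = 0.2098 × 1.061 = 0.2226 d⁻¹.

k_2 ≈ 0.223 d⁻¹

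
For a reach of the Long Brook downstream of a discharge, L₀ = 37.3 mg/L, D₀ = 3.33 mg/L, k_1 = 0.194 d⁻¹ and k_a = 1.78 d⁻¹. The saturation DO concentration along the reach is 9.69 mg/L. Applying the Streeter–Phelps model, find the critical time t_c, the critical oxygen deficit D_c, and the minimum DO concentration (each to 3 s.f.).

t_c ≈ 0.572 d; D_c ≈ 3.64 mg/L; min DO ≈ 6.05 mg/L

With k_a/k_1 = 9.175 and 1 − D₀(k_a−k_1)/(k_1 L₀) = 0.2701,
t_c = ln(9.175 × 0.2701) / (1.78 − 0.194) = ln(2.479) / 1.586 = 0.9077/1.586 = 0.5723 d.
D_c = (k_1/k_a) L₀ e^(−k_1 t_c) = (0.194/1.78) × 37.3 × e^(−0.194×0.5723) = 0.1090 × 37.3 × 0.8949 = 3.638 mg/L.
Minimum DO = C_s − D_c = 9.69 − 3.638 = 6.052 mg/L.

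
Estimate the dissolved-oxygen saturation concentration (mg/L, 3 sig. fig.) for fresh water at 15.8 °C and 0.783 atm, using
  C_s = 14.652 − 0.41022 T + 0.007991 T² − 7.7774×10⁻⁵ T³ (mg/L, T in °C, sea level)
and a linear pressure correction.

At sea level: C_s = 14.652 − 0.41022×15.8 + 0.007991×15.8² − 7.7774×10⁻⁵×15.8³ = 9.859 mg/L.
Pressure correction: C_s' = 9.859 × 0.783 = 7.719 mg/L.

C_s ≈ 7.72 mg/L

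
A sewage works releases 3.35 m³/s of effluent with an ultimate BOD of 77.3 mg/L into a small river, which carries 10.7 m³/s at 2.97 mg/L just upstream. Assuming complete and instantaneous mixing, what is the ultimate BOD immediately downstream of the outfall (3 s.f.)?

Flow-weighted mixing: C = (Q_r C_r + Q_w C_w)/(Q_r + Q_w)
= (10.7×2.97 + 3.35×77.3)/(10.7 + 3.35) = 290.7/14.05 = 20.69 mg/L.

20.7 mg/L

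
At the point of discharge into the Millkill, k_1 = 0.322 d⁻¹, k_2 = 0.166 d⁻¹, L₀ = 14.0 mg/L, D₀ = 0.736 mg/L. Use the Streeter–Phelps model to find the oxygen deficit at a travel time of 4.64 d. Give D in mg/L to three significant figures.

D ≈ 7.23 mg/L

k_1 L₀/(k_2−k_1) = 0.322×14.0/(0.166−0.322) = 4.508/-0.1560 = -28.90 mg/L.
e^(−k_1 t) = e^(−0.322×4.640) = 0.2245; e^(−k_2 t) = e^(−0.166×4.640) = 0.4629.
D = -28.90 × (0.2245 − 0.4629) + 0.736 × 0.4629 = 6.891 + 0.3407 = 7.231 mg/L.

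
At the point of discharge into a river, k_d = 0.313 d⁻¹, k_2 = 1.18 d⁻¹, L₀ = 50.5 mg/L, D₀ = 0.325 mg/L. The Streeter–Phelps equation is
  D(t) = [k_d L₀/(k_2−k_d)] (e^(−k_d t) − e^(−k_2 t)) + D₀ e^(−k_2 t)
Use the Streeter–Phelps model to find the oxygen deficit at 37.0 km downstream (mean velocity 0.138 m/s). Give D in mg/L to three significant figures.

D ≈ 6.44 mg/L

Travel time t = x/v = 37.0 km / (0.138 m/s) = 37000 m / 0.138 m/s = 268100 s = 3.103 d.
k_d L₀/(k_2−k_d) = 0.313×50.5/(1.18−0.313) = 15.81/0.8670 = 18.23 mg/L.
e^(−k_d t) = e^(−0.313×3.103) = 0.3786; e^(−k_2 t) = e^(−1.18×3.103) = 0.02569.
D = 18.23 × (0.3786 − 0.02569) + 0.325 × 0.02569 = 6.434 + 0.008348 = 6.442 mg/L.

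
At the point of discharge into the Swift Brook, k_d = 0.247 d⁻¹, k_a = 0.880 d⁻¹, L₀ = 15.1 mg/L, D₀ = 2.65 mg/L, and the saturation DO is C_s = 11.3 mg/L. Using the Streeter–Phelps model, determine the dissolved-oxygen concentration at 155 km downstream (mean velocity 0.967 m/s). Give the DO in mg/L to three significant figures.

DO ≈ 8.21 mg/L

Travel time t = x/v = 155 km / (0.967 m/s) = 155000 m / 0.967 m/s = 160300 s = 1.855 d.
k_d L₀/(k_a−k_d) = 0.247×15.1/(0.880−0.247) = 3.730/0.6330 = 5.892 mg/L.
e^(−k_d t) = e^(−0.247×1.855) = 0.6324; e^(−k_a t) = e^(−0.880×1.855) = 0.1954.
D = 5.892 × (0.6324 − 0.1954) + 2.65 × 0.1954 = 2.575 + 0.5179 = 3.093 mg/L.
DO = C_s − D = 11.3 − 3.093 = 8.207 mg/L.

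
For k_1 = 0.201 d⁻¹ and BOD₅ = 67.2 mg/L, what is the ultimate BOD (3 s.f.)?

BOD₅ = L₀(1 − e^(−5k_1)) ⇒ L₀ = BOD₅ / (1 − e^(−5×0.201))
= 67.2 / (1 − 0.3660) = 67.2 / 0.6340 = 106.0 mg/L.

L₀ ≈ 106 mg/L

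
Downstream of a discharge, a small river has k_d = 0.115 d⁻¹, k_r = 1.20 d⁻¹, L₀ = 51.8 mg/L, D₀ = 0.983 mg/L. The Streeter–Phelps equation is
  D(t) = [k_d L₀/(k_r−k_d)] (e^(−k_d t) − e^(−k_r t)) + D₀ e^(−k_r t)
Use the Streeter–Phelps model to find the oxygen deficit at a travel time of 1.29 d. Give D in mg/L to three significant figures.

k_d L₀/(k_r−k_d) = 0.115×51.8/(1.20−0.115) = 5.957/1.085 = 5.490 mg/L.
e^(−k_d t) = e^(−0.115×1.290) = 0.8621; e^(−k_r t) = e^(−1.20×1.290) = 0.2127.
D = 5.490 × (0.8621 − 0.2127) + 0.983 × 0.2127 = 3.566 + 0.2091 = 3.775 mg/L.

D ≈ 3.77 mg/L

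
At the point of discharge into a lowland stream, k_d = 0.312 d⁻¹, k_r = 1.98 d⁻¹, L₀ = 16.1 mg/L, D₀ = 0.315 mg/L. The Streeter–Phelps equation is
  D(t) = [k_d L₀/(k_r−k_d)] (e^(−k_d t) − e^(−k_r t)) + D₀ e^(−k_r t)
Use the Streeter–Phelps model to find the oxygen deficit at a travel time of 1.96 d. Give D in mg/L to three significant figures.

k_d L₀/(k_r−k_d) = 0.312×16.1/(1.98−0.312) = 5.023/1.668 = 3.012 mg/L.
e^(−k_d t) = e^(−0.312×1.960) = 0.5425; e^(−k_r t) = e^(−1.98×1.960) = 0.02063.
D = 3.012 × (0.5425 − 0.02063) + 0.315 × 0.02063 = 1.572 + 0.006500 = 1.578 mg/L.

D ≈ 1.58 mg/L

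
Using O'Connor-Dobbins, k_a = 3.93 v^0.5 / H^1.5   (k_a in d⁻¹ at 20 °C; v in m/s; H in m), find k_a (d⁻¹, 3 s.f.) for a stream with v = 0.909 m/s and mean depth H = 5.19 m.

k_a = 3.93 × 0.909^0.5 / 5.19^1.5 = 3.93 × 0.9534 / 11.82 = 0.3169 d⁻¹.

k_a ≈ 0.317 d⁻¹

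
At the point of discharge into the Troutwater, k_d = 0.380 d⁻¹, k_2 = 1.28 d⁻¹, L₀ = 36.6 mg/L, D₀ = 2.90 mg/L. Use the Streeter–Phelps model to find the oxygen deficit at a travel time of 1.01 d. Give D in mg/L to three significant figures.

D ≈ 7.08 mg/L

k_d L₀/(k_2−k_d) = 0.380×36.6/(1.28−0.380) = 13.91/0.9000 = 15.45 mg/L.
e^(−k_d t) = e^(−0.380×1.010) = 0.6813; e^(−k_2 t) = e^(−1.28×1.010) = 0.2745.
D = 15.45 × (0.6813 − 0.2745) + 2.90 × 0.2745 = 6.286 + 0.7961 = 7.082 mg/L.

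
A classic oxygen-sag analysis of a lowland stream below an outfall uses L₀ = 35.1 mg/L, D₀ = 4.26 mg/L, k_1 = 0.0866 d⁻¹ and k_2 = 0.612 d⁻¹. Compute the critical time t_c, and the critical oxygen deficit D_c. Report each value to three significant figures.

At the critical point dD/dt = 0, so k_1 L₀ e^(−k_1 t) = k_2 D. Substituting D(t) from the Streeter–Phelps equation and solving for t gives
t_c = ln[(k_2/k_1)(1 − D₀(k_2−k_1)/(k_1 L₀))] / (k_2−k_1).
Here k_2−k_1 = 0.5254 d⁻¹ and 1 − D₀(k_2−k_1)/(k_1 L₀) = 1 − 4.26×0.5254/(0.0866×35.1) = 0.2637, so
t_c = ln(7.067 × 0.2637) / 0.5254 = 0.6224 / 0.5254 = 1.185 d.
L(t_c) = L₀ e^(−k_1 t_c) = 35.1 × 0.9025 = 31.68 mg/L, and at the critical point k_2 D_c = k_1 L, so D_c = (0.0866/0.612) × 31.68 = 4.483 mg/L.

t_c ≈ 1.18 d; D_c ≈ 4.48 mg/L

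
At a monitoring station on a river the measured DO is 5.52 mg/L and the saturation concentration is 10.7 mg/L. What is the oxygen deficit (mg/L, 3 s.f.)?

D ≈ 5.18 mg/L

D = C_s − C = 10.7 − 5.52 = 5.18 mg/L.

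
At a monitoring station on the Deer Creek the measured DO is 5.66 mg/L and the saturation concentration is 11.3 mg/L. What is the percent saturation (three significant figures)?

% saturation = C/C_s × 100 = 5.66/11.3 × 100 = 50.1 %.

50.1 % saturation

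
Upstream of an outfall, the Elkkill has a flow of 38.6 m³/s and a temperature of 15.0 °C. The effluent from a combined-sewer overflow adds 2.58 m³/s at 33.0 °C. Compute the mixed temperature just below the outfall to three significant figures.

16.1 °C

Flow-weighted mixing: C = (Q_r C_r + Q_w C_w)/(Q_r + Q_w)
= (38.6×15.0 + 2.58×33.0)/(38.6 + 2.58) = 664.1/41.18 = 16.13 °C.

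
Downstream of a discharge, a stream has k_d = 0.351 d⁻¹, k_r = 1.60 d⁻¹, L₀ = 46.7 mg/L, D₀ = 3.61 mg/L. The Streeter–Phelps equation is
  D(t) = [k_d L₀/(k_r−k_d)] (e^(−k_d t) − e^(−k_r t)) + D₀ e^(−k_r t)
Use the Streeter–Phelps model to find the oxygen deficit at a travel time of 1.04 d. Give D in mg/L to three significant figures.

D ≈ 7.31 mg/L

k_d L₀/(k_r−k_d) = 0.351×46.7/(1.60−0.351) = 16.39/1.249 = 13.12 mg/L.
e^(−k_d t) = e^(−0.351×1.040) = 0.6942; e^(−k_r t) = e^(−1.60×1.040) = 0.1894.
D = 13.12 × (0.6942 − 0.1894) + 3.61 × 0.1894 = 6.625 + 0.6837 = 7.308 mg/L.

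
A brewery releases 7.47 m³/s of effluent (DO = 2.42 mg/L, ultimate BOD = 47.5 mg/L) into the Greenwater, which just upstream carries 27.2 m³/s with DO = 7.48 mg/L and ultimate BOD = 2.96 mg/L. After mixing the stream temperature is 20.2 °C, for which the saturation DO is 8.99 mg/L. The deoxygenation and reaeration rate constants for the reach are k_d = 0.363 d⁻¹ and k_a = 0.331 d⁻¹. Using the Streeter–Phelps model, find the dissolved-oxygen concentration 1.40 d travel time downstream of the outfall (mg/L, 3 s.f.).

DO ≈ 3.43 mg/L

Mixed DO = (27.2×7.48 + 7.47×2.42)/(27.2+7.47) = 221.5/34.67 = 6.390 mg/L.
Mixed L₀ = (27.2×2.96 + 7.47×47.5)/(34.67) = 435.3/34.67 = 12.56 mg/L.
Initial deficit D₀ = C_s − DO₀ = 8.99 − 6.390 = 2.600 mg/L.
D(1.40) = [0.363×12.56/(0.331−0.363)](e^(−0.363×1.40) − e^(−0.331×1.40)) + 2.600 e^(−0.331×1.40)
= -142.4 × (0.6016 − 0.6291) + 2.600 × 0.6291 = 5.562 mg/L.
DO = 8.99 − 5.562 = 3.428 mg/L.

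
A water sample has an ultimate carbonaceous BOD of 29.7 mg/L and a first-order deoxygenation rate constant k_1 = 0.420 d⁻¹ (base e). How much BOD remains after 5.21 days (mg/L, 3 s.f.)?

L_t = L₀ e^(−k_1 t) = 29.7 × e^(−0.420×5.21) = 29.7 × 0.1121 = 3.330 mg/L.

L ≈ 3.33 mg/L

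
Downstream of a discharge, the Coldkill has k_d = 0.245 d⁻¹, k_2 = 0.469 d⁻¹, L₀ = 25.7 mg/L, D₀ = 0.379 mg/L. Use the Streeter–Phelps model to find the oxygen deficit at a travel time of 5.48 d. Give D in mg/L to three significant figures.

k_d L₀/(k_2−k_d) = 0.245×25.7/(0.469−0.245) = 6.296/0.2240 = 28.11 mg/L.
e^(−k_d t) = e^(−0.245×5.480) = 0.2612; e^(−k_2 t) = e^(−0.469×5.480) = 0.07653.
D = 28.11 × (0.2612 − 0.07653) + 0.379 × 0.07653 = 5.190 + 0.02900 = 5.219 mg/L.

D ≈ 5.22 mg/L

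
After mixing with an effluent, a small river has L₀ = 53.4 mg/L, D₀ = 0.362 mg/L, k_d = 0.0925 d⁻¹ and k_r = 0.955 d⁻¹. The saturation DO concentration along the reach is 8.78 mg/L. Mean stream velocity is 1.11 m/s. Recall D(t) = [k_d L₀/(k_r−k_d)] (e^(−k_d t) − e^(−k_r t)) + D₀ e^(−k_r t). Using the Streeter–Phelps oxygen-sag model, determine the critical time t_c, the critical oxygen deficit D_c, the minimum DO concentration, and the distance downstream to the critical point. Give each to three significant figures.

With k_r/k_d = 10.32 and 1 − D₀(k_r−k_d)/(k_d L₀) = 0.9368,
t_c = ln(10.32 × 0.9368) / (0.955 − 0.0925) = ln(9.672) / 0.8625 = 2.269/0.8625 = 2.631 d.
L(t_c) = L₀ e^(−k_d t_c) = 53.4 × 0.7840 = 41.86 mg/L, and at the critical point k_r D_c = k_d L, so D_c = (0.0925/0.955) × 41.86 = 4.055 mg/L.
Minimum DO = C_s − D_c = 8.78 − 4.055 = 4.725 mg/L.
x_c = v t_c = 1.11 m/s × 2.631 d × 86400 s/d = 252300 m ≈ 252 km.

t_c ≈ 2.63 d; D_c ≈ 4.05 mg/L; min DO ≈ 4.73 mg/L; x_c ≈ 252 km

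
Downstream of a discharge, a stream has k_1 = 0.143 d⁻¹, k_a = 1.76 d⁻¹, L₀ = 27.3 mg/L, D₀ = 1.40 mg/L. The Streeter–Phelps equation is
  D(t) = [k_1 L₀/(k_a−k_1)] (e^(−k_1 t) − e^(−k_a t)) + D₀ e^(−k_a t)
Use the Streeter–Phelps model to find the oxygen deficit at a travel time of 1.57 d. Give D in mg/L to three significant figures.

D ≈ 1.86 mg/L

k_1 L₀/(k_a−k_1) = 0.143×27.3/(1.76−0.143) = 3.904/1.617 = 2.414 mg/L.
e^(−k_1 t) = e^(−0.143×1.570) = 0.7989; e^(−k_a t) = e^(−1.76×1.570) = 0.06309.
D = 2.414 × (0.7989 − 0.06309) + 1.40 × 0.06309 = 1.776 + 0.08833 = 1.865 mg/L.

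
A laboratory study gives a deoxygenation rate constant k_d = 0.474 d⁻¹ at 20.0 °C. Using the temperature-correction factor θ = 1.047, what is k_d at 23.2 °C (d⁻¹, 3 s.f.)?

k_d(T₂) = k_d(T₁) · θ^(T₂−T₁) = 0.474 × 1.047^(23.2−20.0)
= 0.474 × 1.047^3.20 = 0.474 × 1.158 = 0.5490 d⁻¹.

k_d ≈ 0.549 d⁻¹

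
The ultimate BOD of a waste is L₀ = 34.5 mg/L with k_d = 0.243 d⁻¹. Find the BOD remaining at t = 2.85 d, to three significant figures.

L_t = L₀ e^(−k_d t) = 34.5 × e^(−0.243×2.85) = 34.5 × 0.5003 = 17.26 mg/L.

L ≈ 17.3 mg/L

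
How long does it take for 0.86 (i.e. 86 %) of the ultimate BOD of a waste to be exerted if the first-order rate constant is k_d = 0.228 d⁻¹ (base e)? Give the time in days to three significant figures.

y/L₀ = 1 − e^(−k_d t) = 0.86 ⇒ e^(−k_d t) = 0.140
t = −ln(0.140) / 0.228 = 1.966 / 0.228 = 8.623 d.

t ≈ 8.62 d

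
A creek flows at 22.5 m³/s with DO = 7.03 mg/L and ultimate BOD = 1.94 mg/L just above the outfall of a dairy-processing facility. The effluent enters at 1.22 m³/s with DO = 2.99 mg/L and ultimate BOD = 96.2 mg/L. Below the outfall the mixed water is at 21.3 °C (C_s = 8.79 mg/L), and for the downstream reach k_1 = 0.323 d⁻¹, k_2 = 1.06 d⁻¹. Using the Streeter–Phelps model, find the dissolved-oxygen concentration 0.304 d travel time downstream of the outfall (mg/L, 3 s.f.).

Mixed DO = (22.5×7.03 + 1.22×2.99)/(22.5+1.22) = 161.8/23.72 = 6.822 mg/L.
Mixed L₀ = (22.5×1.94 + 1.22×96.2)/(23.72) = 161.0/23.72 = 6.788 mg/L.
Initial deficit D₀ = C_s − DO₀ = 8.79 − 6.822 = 1.968 mg/L.
D(0.304) = [0.323×6.788/(1.06−0.323)](e^(−0.323×0.304) − e^(−1.06×0.304)) + 1.968 e^(−1.06×0.304)
= 2.975 × (0.9065 − 0.7245) + 1.968 × 0.7245 = 1.967 mg/L.
DO = 8.79 − 1.967 = 6.823 mg/L.

DO ≈ 6.82 mg/L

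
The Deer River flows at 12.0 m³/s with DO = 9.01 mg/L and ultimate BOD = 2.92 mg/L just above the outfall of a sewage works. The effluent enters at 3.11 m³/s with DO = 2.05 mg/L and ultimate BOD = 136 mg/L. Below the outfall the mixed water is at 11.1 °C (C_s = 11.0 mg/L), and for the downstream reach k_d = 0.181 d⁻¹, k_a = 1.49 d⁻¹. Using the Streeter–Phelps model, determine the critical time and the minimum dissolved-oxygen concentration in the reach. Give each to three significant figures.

t_c ≈ 0.315 d; minimum DO ≈ 7.52 mg/L

Mixed DO = (12.0×9.01 + 3.11×2.05)/(12.0+3.11) = 114.5/15.11 = 7.577 mg/L.
Mixed L₀ = (12.0×2.92 + 3.11×136)/(15.11) = 458.0/15.11 = 30.31 mg/L.
Initial deficit D₀ = C_s − DO₀ = 11.0 − 7.577 = 3.423 mg/L.
t_c = (1/1.309) ln[(1.49/0.181)(1 − 3.423×1.309/(0.181×30.31))] = 0.7639 × ln(1.510) = 0.3147 d.
D_c = (0.181/1.49) × 30.31 × e^(−0.181×0.3147) = 0.1215 × 30.31 × 0.9446 = 3.478 mg/L.
Minimum DO = 11.0 − 3.478 = 7.522 mg/L.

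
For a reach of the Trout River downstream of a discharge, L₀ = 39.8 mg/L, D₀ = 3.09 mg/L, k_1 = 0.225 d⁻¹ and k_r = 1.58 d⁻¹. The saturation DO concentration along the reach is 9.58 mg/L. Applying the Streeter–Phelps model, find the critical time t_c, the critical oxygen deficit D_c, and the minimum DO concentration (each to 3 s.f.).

t_c ≈ 0.973 d; D_c ≈ 4.55 mg/L; min DO ≈ 5.03 mg/L

t_c = [1/(k_r−k_1)] ln[(k_r/k_1)(1 − D₀(k_r−k_1)/(k_1 L₀))]
= [1/(1.58−0.225)] ln[(1.58/0.225)(1 − 3.09×1.355/(0.225×39.8))]
= (1/1.355) ln[7.022 × 0.5324] = 0.7380 × ln(3.739) = 0.7380 × 1.319 = 0.9733 d.
L(t_c) = L₀ e^(−k_1 t_c) = 39.8 × 0.8033 = 31.97 mg/L, and at the critical point k_r D_c = k_1 L, so D_c = (0.225/1.58) × 31.97 = 4.553 mg/L.
Minimum DO = C_s − D_c = 9.58 − 4.553 = 5.027 mg/L.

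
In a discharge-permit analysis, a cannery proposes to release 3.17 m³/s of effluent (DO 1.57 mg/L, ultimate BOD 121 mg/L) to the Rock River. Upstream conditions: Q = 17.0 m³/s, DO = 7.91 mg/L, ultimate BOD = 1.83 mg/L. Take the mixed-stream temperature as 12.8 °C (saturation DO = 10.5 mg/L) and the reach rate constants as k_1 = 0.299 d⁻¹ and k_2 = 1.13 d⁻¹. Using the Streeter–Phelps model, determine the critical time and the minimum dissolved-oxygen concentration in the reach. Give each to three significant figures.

Mixed DO = (17.0×7.91 + 3.17×1.57)/(17.0+3.17) = 139.4/20.17 = 6.914 mg/L.
Mixed L₀ = (17.0×1.83 + 3.17×121)/(20.17) = 414.7/20.17 = 20.56 mg/L.
Initial deficit D₀ = C_s − DO₀ = 10.5 − 6.914 = 3.586 mg/L.
t_c = (1/0.8310) ln[(1.13/0.299)(1 − 3.586×0.8310/(0.299×20.56))] = 1.203 × ln(1.947) = 0.8018 d.
D_c = (0.299/1.13) × 20.56 × e^(−0.299×0.8018) = 0.2646 × 20.56 × 0.7868 = 4.280 mg/L.
Minimum DO = 10.5 − 4.280 = 6.220 mg/L.

t_c ≈ 0.802 d; minimum DO ≈ 6.22 mg/L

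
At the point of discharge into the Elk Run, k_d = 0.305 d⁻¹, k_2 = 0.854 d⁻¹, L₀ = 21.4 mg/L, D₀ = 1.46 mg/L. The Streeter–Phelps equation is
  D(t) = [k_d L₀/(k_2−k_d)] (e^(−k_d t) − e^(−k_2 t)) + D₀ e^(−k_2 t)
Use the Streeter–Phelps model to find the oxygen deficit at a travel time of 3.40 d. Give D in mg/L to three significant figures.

k_d L₀/(k_2−k_d) = 0.305×21.4/(0.854−0.305) = 6.527/0.5490 = 11.89 mg/L.
e^(−k_d t) = e^(−0.305×3.400) = 0.3545; e^(−k_2 t) = e^(−0.854×3.400) = 0.05483.
D = 11.89 × (0.3545 − 0.05483) + 1.46 × 0.05483 = 3.563 + 0.08005 = 3.643 mg/L.

D ≈ 3.64 mg/L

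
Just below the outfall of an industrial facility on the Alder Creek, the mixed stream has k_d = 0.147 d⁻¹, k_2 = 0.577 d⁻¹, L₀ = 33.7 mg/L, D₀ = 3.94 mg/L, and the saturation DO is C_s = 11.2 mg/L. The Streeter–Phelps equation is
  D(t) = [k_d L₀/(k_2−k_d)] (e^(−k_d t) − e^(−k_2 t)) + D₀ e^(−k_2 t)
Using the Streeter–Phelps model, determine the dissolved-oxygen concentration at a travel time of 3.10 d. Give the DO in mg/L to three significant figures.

DO ≈ 5.16 mg/L

k_d L₀/(k_2−k_d) = 0.147×33.7/(0.577−0.147) = 4.954/0.4300 = 11.52 mg/L.
e^(−k_d t) = e^(−0.147×3.100) = 0.6340; e^(−k_2 t) = e^(−0.577×3.100) = 0.1672.
D = 11.52 × (0.6340 − 0.1672) + 3.94 × 0.1672 = 5.378 + 0.6587 = 6.037 mg/L.
DO = C_s − D = 11.2 − 6.037 = 5.163 mg/L.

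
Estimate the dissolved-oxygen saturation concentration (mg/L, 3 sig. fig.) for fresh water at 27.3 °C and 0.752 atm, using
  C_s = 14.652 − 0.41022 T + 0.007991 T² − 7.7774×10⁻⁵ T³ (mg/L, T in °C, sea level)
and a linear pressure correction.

At sea level: C_s = 14.652 − 0.41022×27.3 + 0.007991×27.3² − 7.7774×10⁻⁵×27.3³ = 7.826 mg/L.
Pressure correction: C_s' = 7.826 × 0.752 = 5.885 mg/L.

C_s ≈ 5.89 mg/L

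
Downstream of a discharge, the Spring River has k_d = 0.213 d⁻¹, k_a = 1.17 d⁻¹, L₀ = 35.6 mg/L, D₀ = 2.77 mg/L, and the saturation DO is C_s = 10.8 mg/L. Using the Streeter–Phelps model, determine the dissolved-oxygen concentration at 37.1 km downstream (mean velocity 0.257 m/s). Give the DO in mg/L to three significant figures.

DO ≈ 5.98 mg/L

Travel time t = x/v = 37.1 km / (0.257 m/s) = 37100 m / 0.257 m/s = 144400 s = 1.671 d.
k_d L₀/(k_a−k_d) = 0.213×35.6/(1.17−0.213) = 7.583/0.9570 = 7.924 mg/L.
e^(−k_d t) = e^(−0.213×1.671) = 0.7006; e^(−k_a t) = e^(−1.17×1.671) = 0.1416.
D = 7.924 × (0.7006 − 0.1416) + 2.77 × 0.1416 = 4.429 + 0.3922 = 4.821 mg/L.
DO = C_s − D = 10.8 − 4.821 = 5.979 mg/L.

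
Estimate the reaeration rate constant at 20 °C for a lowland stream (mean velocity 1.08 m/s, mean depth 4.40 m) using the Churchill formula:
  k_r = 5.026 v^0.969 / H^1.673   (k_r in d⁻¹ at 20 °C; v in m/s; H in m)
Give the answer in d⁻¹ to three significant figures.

k_r ≈ 0.454 d⁻¹

k_r = 5.026 × 1.08^0.969 / 4.40^1.673 = 5.026 × 1.077 / 11.93 = 0.4541 d⁻¹.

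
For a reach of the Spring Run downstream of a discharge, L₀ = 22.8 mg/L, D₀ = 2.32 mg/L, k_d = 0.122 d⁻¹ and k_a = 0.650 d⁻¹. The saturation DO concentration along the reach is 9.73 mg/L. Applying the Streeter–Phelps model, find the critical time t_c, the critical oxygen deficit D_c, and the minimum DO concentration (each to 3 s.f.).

t_c = [1/(k_a−k_d)] ln[(k_a/k_d)(1 − D₀(k_a−k_d)/(k_d L₀))]
= [1/(0.650−0.122)] ln[(0.650/0.122)(1 − 2.32×0.5280/(0.122×22.8))]
= (1/0.5280) ln[5.328 × 0.5596] = 1.894 × ln(2.982) = 1.894 × 1.092 = 2.069 d.
D_c = (k_d/k_a) L₀ e^(−k_d t_c) = (0.122/0.650) × 22.8 × e^(−0.122×2.069) = 0.1877 × 22.8 × 0.7769 = 3.325 mg/L.
Minimum DO = C_s − D_c = 9.73 − 3.325 = 6.405 mg/L.

t_c ≈ 2.07 d; D_c ≈ 3.32 mg/L; min DO ≈ 6.41 mg/L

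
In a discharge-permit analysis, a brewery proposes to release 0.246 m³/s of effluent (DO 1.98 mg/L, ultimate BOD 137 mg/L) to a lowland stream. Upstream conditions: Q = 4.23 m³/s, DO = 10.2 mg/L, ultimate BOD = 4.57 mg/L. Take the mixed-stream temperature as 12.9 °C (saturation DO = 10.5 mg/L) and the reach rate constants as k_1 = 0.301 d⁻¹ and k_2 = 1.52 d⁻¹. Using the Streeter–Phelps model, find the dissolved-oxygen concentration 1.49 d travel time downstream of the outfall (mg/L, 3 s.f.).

DO ≈ 8.86 mg/L

Mixed DO = (4.23×10.2 + 0.246×1.98)/(4.23+0.246) = 43.63/4.476 = 9.748 mg/L.
Mixed L₀ = (4.23×4.57 + 0.246×137)/(4.476) = 53.03/4.476 = 11.85 mg/L.
Initial deficit D₀ = C_s − DO₀ = 10.5 − 9.748 = 0.7518 mg/L.
D(1.49) = [0.301×11.85/(1.52−0.301)](e^(−0.301×1.49) − e^(−1.52×1.49)) + 0.7518 e^(−1.52×1.49)
= 2.926 × (0.6386 − 0.1039) + 0.7518 × 0.1039 = 1.643 mg/L.
DO = 10.5 − 1.643 = 8.857 mg/L.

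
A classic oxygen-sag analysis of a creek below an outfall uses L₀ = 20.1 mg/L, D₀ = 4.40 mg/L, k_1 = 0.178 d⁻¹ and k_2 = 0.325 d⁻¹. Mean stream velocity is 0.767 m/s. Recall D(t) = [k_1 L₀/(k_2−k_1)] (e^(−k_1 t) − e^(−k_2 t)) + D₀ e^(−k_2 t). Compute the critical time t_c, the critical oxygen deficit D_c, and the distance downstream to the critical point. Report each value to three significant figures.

t_c ≈ 2.74 d; D_c ≈ 6.76 mg/L; x_c ≈ 182 km

t_c = [1/(k_2−k_1)] ln[(k_2/k_1)(1 − D₀(k_2−k_1)/(k_1 L₀))]
= [1/(0.325−0.178)] ln[(0.325/0.178)(1 − 4.40×0.1470/(0.178×20.1))]
= (1/0.1470) ln[1.826 × 0.8192] = 6.803 × ln(1.496) = 6.803 × 0.4026 = 2.739 d.
D_c = (k_1/k_2) L₀ e^(−k_1 t_c) = (0.178/0.325) × 20.1 × e^(−0.178×2.739) = 0.5477 × 20.1 × 0.6141 = 6.761 mg/L.
x_c = v t_c = 0.767 m/s × 2.739 d × 86400 s/d = 181500 m ≈ 182 km.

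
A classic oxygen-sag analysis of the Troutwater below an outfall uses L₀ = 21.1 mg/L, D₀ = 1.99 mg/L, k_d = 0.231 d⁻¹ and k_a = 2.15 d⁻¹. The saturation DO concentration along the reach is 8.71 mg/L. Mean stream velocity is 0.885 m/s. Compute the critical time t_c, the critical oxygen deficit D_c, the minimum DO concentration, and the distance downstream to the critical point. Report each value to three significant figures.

t_c ≈ 0.365 d; D_c ≈ 2.08 mg/L; min DO ≈ 6.63 mg/L; x_c ≈ 27.9 km

t_c = [1/(k_a−k_d)] ln[(k_a/k_d)(1 − D₀(k_a−k_d)/(k_d L₀))]
= [1/(2.15−0.231)] ln[(2.15/0.231)(1 − 1.99×1.919/(0.231×21.1))]
= (1/1.919) ln[9.307 × 0.2165] = 0.5211 × ln(2.015) = 0.5211 × 0.7007 = 0.3651 d.
D_c = (k_d/k_a) L₀ e^(−k_d t_c) = (0.231/2.15) × 21.1 × e^(−0.231×0.3651) = 0.1074 × 21.1 × 0.9191 = 2.084 mg/L.
Minimum DO = C_s − D_c = 8.71 − 2.084 = 6.626 mg/L.
x_c = v t_c = 0.885 m/s × 0.3651 d × 86400 s/d = 27920 m ≈ 27.9 km.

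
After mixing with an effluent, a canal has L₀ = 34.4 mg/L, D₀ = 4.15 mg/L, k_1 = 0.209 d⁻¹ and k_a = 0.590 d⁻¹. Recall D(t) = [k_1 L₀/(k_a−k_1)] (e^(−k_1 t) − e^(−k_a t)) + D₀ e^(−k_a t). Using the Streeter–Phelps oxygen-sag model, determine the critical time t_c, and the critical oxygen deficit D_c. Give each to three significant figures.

t_c ≈ 2.07 d; D_c ≈ 7.90 mg/L

With k_a/k_1 = 2.823 and 1 − D₀(k_a−k_1)/(k_1 L₀) = 0.7801,
t_c = ln(2.823 × 0.7801) / (0.590 − 0.209) = ln(2.202) / 0.3810 = 0.7894/0.3810 = 2.072 d.
D_c = (k_1/k_a) L₀ e^(−k_1 t_c) = (0.209/0.590) × 34.4 × e^(−0.209×2.072) = 0.3542 × 34.4 × 0.6485 = 7.903 mg/L.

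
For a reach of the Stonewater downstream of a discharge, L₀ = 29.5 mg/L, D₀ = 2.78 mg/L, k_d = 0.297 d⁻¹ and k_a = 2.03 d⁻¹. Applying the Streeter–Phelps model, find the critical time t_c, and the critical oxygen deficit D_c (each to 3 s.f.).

With k_a/k_d = 6.835 and 1 − D₀(k_a−k_d)/(k_d L₀) = 0.4501,
t_c = ln(6.835 × 0.4501) / (2.03 − 0.297) = ln(3.077) / 1.733 = 1.124/1.733 = 0.6485 d.
L(t_c) = L₀ e^(−k_d t_c) = 29.5 × 0.8248 = 24.33 mg/L, and at the critical point k_a D_c = k_d L, so D_c = (0.297/2.03) × 24.33 = 3.560 mg/L.

t_c ≈ 0.648 d; D_c ≈ 3.56 mg/L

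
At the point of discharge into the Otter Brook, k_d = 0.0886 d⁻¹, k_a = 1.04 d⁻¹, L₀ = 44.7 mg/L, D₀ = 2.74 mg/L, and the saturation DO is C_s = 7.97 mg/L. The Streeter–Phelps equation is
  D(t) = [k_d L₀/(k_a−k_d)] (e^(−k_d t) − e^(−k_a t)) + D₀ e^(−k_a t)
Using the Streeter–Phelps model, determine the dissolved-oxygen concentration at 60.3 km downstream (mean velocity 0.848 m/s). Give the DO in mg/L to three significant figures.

Travel time t = x/v = 60.3 km / (0.848 m/s) = 60300 m / 0.848 m/s = 71110 s = 0.8230 d.
k_d L₀/(k_a−k_d) = 0.0886×44.7/(1.04−0.0886) = 3.960/0.9514 = 4.163 mg/L.
e^(−k_d t) = e^(−0.0886×0.8230) = 0.9297; e^(−k_a t) = e^(−1.04×0.8230) = 0.4249.
D = 4.163 × (0.9297 − 0.4249) + 2.74 × 0.4249 = 2.101 + 1.164 = 3.265 mg/L.
DO = C_s − D = 7.97 − 3.265 = 4.705 mg/L.

DO ≈ 4.70 mg/L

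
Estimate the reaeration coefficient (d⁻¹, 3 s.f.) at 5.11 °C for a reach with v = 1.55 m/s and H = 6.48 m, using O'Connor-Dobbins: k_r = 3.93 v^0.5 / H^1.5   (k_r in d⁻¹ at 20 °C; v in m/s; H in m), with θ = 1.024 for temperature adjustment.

k_r ≈ 0.208 d⁻¹

k_r(20) = 3.93 × 1.55^0.5 / 6.48^1.5 = 3.93 × 1.245 / 16.50 = 0.2966 d⁻¹.
k_r(5.11) = 0.2966 × 1.024^(5.11−20) = 0.2966 × 0.7025 = 0.2084 d⁻¹.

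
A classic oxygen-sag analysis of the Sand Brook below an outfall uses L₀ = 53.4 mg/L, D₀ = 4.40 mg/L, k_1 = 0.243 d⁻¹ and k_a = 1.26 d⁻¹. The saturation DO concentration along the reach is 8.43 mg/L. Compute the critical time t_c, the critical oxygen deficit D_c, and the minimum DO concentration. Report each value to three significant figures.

t_c ≈ 1.20 d; D_c ≈ 7.69 mg/L; min DO ≈ 0.741 mg/L

With k_a/k_1 = 5.185 and 1 − D₀(k_a−k_1)/(k_1 L₀) = 0.6552,
t_c = ln(5.185 × 0.6552) / (1.26 − 0.243) = ln(3.397) / 1.017 = 1.223/1.017 = 1.202 d.
L(t_c) = L₀ e^(−k_1 t_c) = 53.4 × 0.7466 = 39.87 mg/L, and at the critical point k_a D_c = k_1 L, so D_c = (0.243/1.26) × 39.87 = 7.689 mg/L.
Minimum DO = C_s − D_c = 8.43 − 7.689 = 0.7409 mg/L.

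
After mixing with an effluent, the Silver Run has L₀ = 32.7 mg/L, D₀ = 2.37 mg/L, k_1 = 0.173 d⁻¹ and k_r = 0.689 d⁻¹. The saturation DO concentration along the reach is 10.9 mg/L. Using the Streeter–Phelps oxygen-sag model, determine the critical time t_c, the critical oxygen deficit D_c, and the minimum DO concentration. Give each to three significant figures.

At the critical point dD/dt = 0, so k_1 L₀ e^(−k_1 t) = k_r D. Substituting D(t) from the Streeter–Phelps equation and solving for t gives
t_c = ln[(k_r/k_1)(1 − D₀(k_r−k_1)/(k_1 L₀))] / (k_r−k_1).
Here k_r−k_1 = 0.5160 d⁻¹ and 1 − D₀(k_r−k_1)/(k_1 L₀) = 1 − 2.37×0.5160/(0.173×32.7) = 0.7838, so
t_c = ln(3.983 × 0.7838) / 0.5160 = 1.138 / 0.5160 = 2.206 d.
L(t_c) = L₀ e^(−k_1 t_c) = 32.7 × 0.6827 = 22.33 mg/L, and at the critical point k_r D_c = k_1 L, so D_c = (0.173/0.689) × 22.33 = 5.606 mg/L.
Minimum DO = C_s − D_c = 10.9 − 5.606 = 5.294 mg/L.

t_c ≈ 2.21 d; D_c ≈ 5.61 mg/L; min DO ≈ 5.29 mg/L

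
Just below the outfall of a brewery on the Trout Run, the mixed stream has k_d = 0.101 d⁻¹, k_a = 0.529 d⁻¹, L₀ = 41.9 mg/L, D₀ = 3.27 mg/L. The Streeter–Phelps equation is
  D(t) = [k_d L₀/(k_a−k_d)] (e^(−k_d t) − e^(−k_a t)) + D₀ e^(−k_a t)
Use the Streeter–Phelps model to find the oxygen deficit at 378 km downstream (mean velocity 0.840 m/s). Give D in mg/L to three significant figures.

D ≈ 5.42 mg/L

Travel time t = x/v = 378 km / (0.840 m/s) = 378000 m / 0.840 m/s = 450000 s = 5.208 d.
k_d L₀/(k_a−k_d) = 0.101×41.9/(0.529−0.101) = 4.232/0.4280 = 9.888 mg/L.
e^(−k_d t) = e^(−0.101×5.208) = 0.5909; e^(−k_a t) = e^(−0.529×5.208) = 0.06360.
D = 9.888 × (0.5909 − 0.06360) + 3.27 × 0.06360 = 5.214 + 0.2080 = 5.422 mg/L.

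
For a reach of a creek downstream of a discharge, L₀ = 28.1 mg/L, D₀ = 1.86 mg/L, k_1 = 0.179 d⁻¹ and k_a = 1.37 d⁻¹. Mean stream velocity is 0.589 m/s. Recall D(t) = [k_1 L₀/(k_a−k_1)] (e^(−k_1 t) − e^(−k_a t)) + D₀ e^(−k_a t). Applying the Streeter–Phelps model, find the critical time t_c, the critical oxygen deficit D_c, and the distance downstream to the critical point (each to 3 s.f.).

t_c ≈ 1.22 d; D_c ≈ 2.95 mg/L; x_c ≈ 62.2 km

At the critical point dD/dt = 0, so k_1 L₀ e^(−k_1 t) = k_a D. Substituting D(t) from the Streeter–Phelps equation and solving for t gives
t_c = ln[(k_a/k_1)(1 − D₀(k_a−k_1)/(k_1 L₀))] / (k_a−k_1).
Here k_a−k_1 = 1.191 d⁻¹ and 1 − D₀(k_a−k_1)/(k_1 L₀) = 1 − 1.86×1.191/(0.179×28.1) = 0.5596, so
t_c = ln(7.654 × 0.5596) / 1.191 = 1.455 / 1.191 = 1.221 d.
D_c = (k_1/k_a) L₀ e^(−k_1 t_c) = (0.179/1.37) × 28.1 × e^(−0.179×1.221) = 0.1307 × 28.1 × 0.8036 = 2.950 mg/L.
x_c = v t_c = 0.589 m/s × 1.221 d × 86400 s/d = 62150 m ≈ 62.2 km.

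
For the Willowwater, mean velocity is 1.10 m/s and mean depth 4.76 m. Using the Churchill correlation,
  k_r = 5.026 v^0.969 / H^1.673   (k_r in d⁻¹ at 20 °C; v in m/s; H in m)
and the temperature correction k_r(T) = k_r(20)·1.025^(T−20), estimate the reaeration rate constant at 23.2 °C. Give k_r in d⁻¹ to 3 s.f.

k_r ≈ 0.439 d⁻¹

k_r(20) = 5.026 × 1.10^0.969 / 4.76^1.673 = 5.026 × 1.097 / 13.60 = 0.4052 d⁻¹.
k_r(23.2) = 0.4052 × 1.025^(23.2−20) = 0.4052 × 1.082 = 0.4385 d⁻¹.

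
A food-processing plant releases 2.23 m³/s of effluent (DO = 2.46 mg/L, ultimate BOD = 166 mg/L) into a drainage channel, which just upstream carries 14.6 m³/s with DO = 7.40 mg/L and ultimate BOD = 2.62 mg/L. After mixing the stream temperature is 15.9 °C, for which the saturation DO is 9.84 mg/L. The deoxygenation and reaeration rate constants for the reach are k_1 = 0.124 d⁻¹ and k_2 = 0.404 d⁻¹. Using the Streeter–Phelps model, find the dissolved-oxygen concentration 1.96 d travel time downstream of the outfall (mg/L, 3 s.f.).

DO ≈ 4.88 mg/L

Mixed DO = (14.6×7.40 + 2.23×2.46)/(14.6+2.23) = 113.5/16.83 = 6.745 mg/L.
Mixed L₀ = (14.6×2.62 + 2.23×166)/(16.83) = 408.4/16.83 = 24.27 mg/L.
Initial deficit D₀ = C_s − DO₀ = 9.84 − 6.745 = 3.095 mg/L.
D(1.96) = [0.124×24.27/(0.404−0.124)](e^(−0.124×1.96) − e^(−0.404×1.96)) + 3.095 e^(−0.404×1.96)
= 10.75 × (0.7842 − 0.4530) + 3.095 × 0.4530 = 4.962 mg/L.
DO = 9.84 − 4.962 = 4.878 mg/L.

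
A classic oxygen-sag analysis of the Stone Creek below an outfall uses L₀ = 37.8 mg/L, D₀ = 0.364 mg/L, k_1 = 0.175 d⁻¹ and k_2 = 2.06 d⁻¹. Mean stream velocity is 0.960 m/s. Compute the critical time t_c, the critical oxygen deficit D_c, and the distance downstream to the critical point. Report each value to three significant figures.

t_c ≈ 1.25 d; D_c ≈ 2.58 mg/L; x_c ≈ 104 km

t_c = [1/(k_2−k_1)] ln[(k_2/k_1)(1 − D₀(k_2−k_1)/(k_1 L₀))]
= [1/(2.06−0.175)] ln[(2.06/0.175)(1 − 0.364×1.885/(0.175×37.8))]
= (1/1.885) ln[11.77 × 0.8963] = 0.5305 × ln(10.55) = 0.5305 × 2.356 = 1.250 d.
L(t_c) = L₀ e^(−k_1 t_c) = 37.8 × 0.8035 = 30.37 mg/L, and at the critical point k_2 D_c = k_1 L, so D_c = (0.175/2.06) × 30.37 = 2.580 mg/L.
x_c = v t_c = 0.960 m/s × 1.250 d × 86400 s/d = 103700 m ≈ 104 km.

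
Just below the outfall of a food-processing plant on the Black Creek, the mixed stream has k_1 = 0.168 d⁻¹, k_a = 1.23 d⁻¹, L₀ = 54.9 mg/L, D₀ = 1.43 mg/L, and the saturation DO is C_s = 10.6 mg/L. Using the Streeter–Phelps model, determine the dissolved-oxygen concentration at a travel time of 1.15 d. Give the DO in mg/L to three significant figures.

DO ≈ 5.20 mg/L

k_1 L₀/(k_a−k_1) = 0.168×54.9/(1.23−0.168) = 9.223/1.062 = 8.685 mg/L.
e^(−k_1 t) = e^(−0.168×1.150) = 0.8243; e^(−k_a t) = e^(−1.23×1.150) = 0.2430.
D = 8.685 × (0.8243 − 0.2430) + 1.43 × 0.2430 = 5.048 + 0.3476 = 5.396 mg/L.
DO = C_s − D = 10.6 − 5.396 = 5.204 mg/L.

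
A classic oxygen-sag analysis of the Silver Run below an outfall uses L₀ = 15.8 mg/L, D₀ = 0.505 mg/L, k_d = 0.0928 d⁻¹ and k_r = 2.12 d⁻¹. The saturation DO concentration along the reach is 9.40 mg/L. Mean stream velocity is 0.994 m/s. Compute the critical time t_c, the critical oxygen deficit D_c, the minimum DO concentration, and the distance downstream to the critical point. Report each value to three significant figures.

With k_r/k_d = 22.84 and 1 − D₀(k_r−k_d)/(k_d L₀) = 0.3018,
t_c = ln(22.84 × 0.3018) / (2.12 − 0.0928) = ln(6.894) / 2.027 = 1.931/2.027 = 0.9524 d.
L(t_c) = L₀ e^(−k_d t_c) = 15.8 × 0.9154 = 14.46 mg/L, and at the critical point k_r D_c = k_d L, so D_c = (0.0928/2.12) × 14.46 = 0.6331 mg/L.
Minimum DO = C_s − D_c = 9.40 − 0.6331 = 8.767 mg/L.
x_c = v t_c = 0.994 m/s × 0.9524 d × 86400 s/d = 81790 m ≈ 81.8 km.

t_c ≈ 0.952 d; D_c ≈ 0.633 mg/L; min DO ≈ 8.77 mg/L; x_c ≈ 81.8 km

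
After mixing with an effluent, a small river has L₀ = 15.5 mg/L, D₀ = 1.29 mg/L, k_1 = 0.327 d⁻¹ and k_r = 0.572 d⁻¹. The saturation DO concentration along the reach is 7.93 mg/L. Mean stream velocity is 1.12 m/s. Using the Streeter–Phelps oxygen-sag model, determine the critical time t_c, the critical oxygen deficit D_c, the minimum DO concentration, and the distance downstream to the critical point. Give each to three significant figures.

t_c ≈ 2.02 d; D_c ≈ 4.58 mg/L; min DO ≈ 3.35 mg/L; x_c ≈ 195 km

With k_r/k_1 = 1.749 and 1 − D₀(k_r−k_1)/(k_1 L₀) = 0.9376,
t_c = ln(1.749 × 0.9376) / (0.572 − 0.327) = ln(1.640) / 0.2450 = 0.4948/0.2450 = 2.020 d.
D_c = (k_1/k_r) L₀ e^(−k_1 t_c) = (0.327/0.572) × 15.5 × e^(−0.327×2.020) = 0.5717 × 15.5 × 0.5166 = 4.578 mg/L.
Minimum DO = C_s − D_c = 7.93 − 4.578 = 3.352 mg/L.
x_c = v t_c = 1.12 m/s × 2.020 d × 86400 s/d = 195400 m ≈ 195 km.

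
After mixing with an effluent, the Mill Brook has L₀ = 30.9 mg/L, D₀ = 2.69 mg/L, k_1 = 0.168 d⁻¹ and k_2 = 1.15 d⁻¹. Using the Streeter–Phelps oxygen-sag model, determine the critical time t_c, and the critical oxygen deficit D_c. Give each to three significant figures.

t_c ≈ 1.23 d; D_c ≈ 3.67 mg/L

At the critical point dD/dt = 0, so k_1 L₀ e^(−k_1 t) = k_2 D. Substituting D(t) from the Streeter–Phelps equation and solving for t gives
t_c = ln[(k_2/k_1)(1 − D₀(k_2−k_1)/(k_1 L₀))] / (k_2−k_1).
Here k_2−k_1 = 0.9820 d⁻¹ and 1 − D₀(k_2−k_1)/(k_1 L₀) = 1 − 2.69×0.9820/(0.168×30.9) = 0.4911, so
t_c = ln(6.845 × 0.4911) / 0.9820 = 1.213 / 0.9820 = 1.235 d.
D_c = (k_1/k_2) L₀ e^(−k_1 t_c) = (0.168/1.15) × 30.9 × e^(−0.168×1.235) = 0.1461 × 30.9 × 0.8127 = 3.668 mg/L.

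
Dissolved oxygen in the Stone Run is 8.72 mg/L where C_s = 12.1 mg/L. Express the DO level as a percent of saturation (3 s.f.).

% saturation = C/C_s × 100 = 8.72/12.1 × 100 = 72.1 %.

72.1 % saturation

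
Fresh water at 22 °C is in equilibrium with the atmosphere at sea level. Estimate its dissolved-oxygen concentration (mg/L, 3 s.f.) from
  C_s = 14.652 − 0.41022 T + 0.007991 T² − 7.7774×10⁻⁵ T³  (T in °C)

C_s = 14.652 − 0.41022×22 + 0.007991×22² − 7.7774×10⁻⁵×22³ = 8.667 mg/L.

C_s ≈ 8.67 mg/L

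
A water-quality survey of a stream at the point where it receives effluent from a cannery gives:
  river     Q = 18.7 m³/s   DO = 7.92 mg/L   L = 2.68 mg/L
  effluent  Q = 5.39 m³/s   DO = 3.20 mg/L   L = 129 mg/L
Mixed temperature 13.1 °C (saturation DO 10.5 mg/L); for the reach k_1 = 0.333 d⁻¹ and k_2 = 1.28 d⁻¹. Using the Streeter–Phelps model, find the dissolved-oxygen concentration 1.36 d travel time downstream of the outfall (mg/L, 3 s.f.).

Mixed DO = (18.7×7.92 + 5.39×3.20)/(18.7+5.39) = 165.4/24.09 = 6.864 mg/L.
Mixed L₀ = (18.7×2.68 + 5.39×129)/(24.09) = 745.4/24.09 = 30.94 mg/L.
Initial deficit D₀ = C_s − DO₀ = 10.5 − 6.864 = 3.636 mg/L.
D(1.36) = [0.333×30.94/(1.28−0.333)](e^(−0.333×1.36) − e^(−1.28×1.36)) + 3.636 e^(−1.28×1.36)
= 10.88 × (0.6358 − 0.1754) + 3.636 × 0.1754 = 5.647 mg/L.
DO = 10.5 − 5.647 = 4.853 mg/L.

DO ≈ 4.85 mg/L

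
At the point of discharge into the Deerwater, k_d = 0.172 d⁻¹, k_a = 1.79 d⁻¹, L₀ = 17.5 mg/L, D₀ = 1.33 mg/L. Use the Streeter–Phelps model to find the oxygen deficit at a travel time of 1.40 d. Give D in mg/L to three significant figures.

D ≈ 1.42 mg/L

k_d L₀/(k_a−k_d) = 0.172×17.5/(1.79−0.172) = 3.010/1.618 = 1.860 mg/L.
e^(−k_d t) = e^(−0.172×1.400) = 0.7860; e^(−k_a t) = e^(−1.79×1.400) = 0.08159.
D = 1.860 × (0.7860 − 0.08159) + 1.33 × 0.08159 = 1.310 + 0.1085 = 1.419 mg/L.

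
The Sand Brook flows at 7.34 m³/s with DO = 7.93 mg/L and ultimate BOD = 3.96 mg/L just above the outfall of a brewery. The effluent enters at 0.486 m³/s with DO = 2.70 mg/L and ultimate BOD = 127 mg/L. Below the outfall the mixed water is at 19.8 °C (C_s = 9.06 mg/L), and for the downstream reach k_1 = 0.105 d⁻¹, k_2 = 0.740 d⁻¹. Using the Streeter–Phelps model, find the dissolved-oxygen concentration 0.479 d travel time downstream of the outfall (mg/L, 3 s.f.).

DO ≈ 7.56 mg/L

Mixed DO = (7.34×7.93 + 0.486×2.70)/(7.34+0.486) = 59.52/7.826 = 7.605 mg/L.
Mixed L₀ = (7.34×3.96 + 0.486×127)/(7.826) = 90.79/7.826 = 11.60 mg/L.
Initial deficit D₀ = C_s − DO₀ = 9.06 − 7.605 = 1.455 mg/L.
D(0.479) = [0.105×11.60/(0.740−0.105)](e^(−0.105×0.479) − e^(−0.740×0.479)) + 1.455 e^(−0.740×0.479)
= 1.918 × (0.9509 − 0.7016) + 1.455 × 0.7016 = 1.499 mg/L.
DO = 9.06 − 1.499 = 7.561 mg/L.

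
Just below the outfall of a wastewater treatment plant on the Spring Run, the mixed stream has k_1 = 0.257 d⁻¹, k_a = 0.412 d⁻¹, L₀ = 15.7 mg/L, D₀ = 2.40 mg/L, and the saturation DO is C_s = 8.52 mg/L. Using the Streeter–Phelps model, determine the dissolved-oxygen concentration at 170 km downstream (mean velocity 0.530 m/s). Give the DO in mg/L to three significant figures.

Travel time t = x/v = 170 km / (0.530 m/s) = 170000 m / 0.530 m/s = 320800 s = 3.712 d.
k_1 L₀/(k_a−k_1) = 0.257×15.7/(0.412−0.257) = 4.035/0.1550 = 26.03 mg/L.
e^(−k_1 t) = e^(−0.257×3.712) = 0.3852; e^(−k_a t) = e^(−0.412×3.712) = 0.2166.
D = 26.03 × (0.3852 − 0.2166) + 2.40 × 0.2166 = 4.387 + 0.5199 = 4.907 mg/L.
DO = C_s − D = 8.52 − 4.907 = 3.613 mg/L.

DO ≈ 3.61 mg/L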